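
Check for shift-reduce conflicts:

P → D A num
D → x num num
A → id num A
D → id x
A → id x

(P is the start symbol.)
Augment with P' → P and build the canonical LR(0) collection (I0 = CLOSURE({[P' → . P]}), then GOTO on every symbol after a dot until no new states appear). It has 14 states:
  I0: { [D → . id x], [D → . x num num], [P → . D A num], [P' → . P] }  — shift
  I1: { [A → . id num A], [A → . id x], [P → D . A num] }  — shift
  I2: { [P' → P .] }  — accept
  I3: { [D → id . x] }  — shift
  I4: { [D → x . num num] }  — shift
  I5: { [D → x num . num] }  — shift
  I6: { [D → x num num .] }  — reduce
  I7: { [D → id x .] }  — reduce
  I8: { [P → D A . num] }  — shift
  I9: { [A → id . num A], [A → id . x] }  — shift
  I10: { [A → . id num A], [A → . id x], [A → id num . A] }  — shift
  I11: { [A → id x .] }  — reduce
  I12: { [A → id num A .] }  — reduce
  I13: { [P → D A num .] }  — reduce

No state contains both a complete item and a shift item.

Answer: No shift-reduce conflicts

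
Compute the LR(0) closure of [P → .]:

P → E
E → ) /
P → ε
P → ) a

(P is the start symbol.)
To compute CLOSURE, for each item [A → α.Bβ] where B is a non-terminal, add [B → .γ] for all productions B → γ; repeat for the newly added items until nothing changes.

Start with: [P → .]
The dot is at the end, so nothing is added.

CLOSURE = { [P → .] }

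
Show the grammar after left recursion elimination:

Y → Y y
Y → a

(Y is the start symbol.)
Y → a Y'
Y' → y Y'
Y' → ε

Y is directly left-recursive. The standard transformation for
  A → A α₁ | ... | A α_m | β₁ | ... | β_n
is
  A  → β₁ A' | ... | β_n A'
  A' → α₁ A' | ... | α_m A' | ε

Y → a becomes Y → a Y'
Y → Y y becomes Y' → y Y'
Add Y' → ε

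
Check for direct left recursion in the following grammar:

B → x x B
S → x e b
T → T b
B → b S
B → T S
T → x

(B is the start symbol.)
Direct left recursion occurs when N → N α for some non-terminal N (the right-hand side begins with the left-hand side itself).

B → x x B: starts with x
S → x e b: starts with x
T → T b: LEFT RECURSIVE (starts with T)
B → b S: starts with b
B → T S: starts with T
T → x: starts with x

The grammar has direct left recursion on: T.

Answer: Yes, T is left-recursive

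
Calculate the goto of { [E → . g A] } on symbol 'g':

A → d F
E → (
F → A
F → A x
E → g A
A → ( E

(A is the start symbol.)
GOTO(I, 'g') = CLOSURE({ [A → αX.β] : [A → α.Xβ] ∈ I, X = 'g' })

Items with dot before 'g', with the dot advanced:
  [E → . g A] → [E → g . A]
Closure of the advanced items:
  [E → g . A] has the dot before A: add [A → . d F], [A → . ( E]

GOTO = { [A → . ( E], [A → . d F], [E → g . A] }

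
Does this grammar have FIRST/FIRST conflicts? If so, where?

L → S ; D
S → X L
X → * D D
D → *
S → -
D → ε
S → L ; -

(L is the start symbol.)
FIRST sets of the non-terminals at (or reachable through a nullable prefix from) the front of some alternative:
  FIRST(X) = { '*' }
  FIRST(L) = { '*', '-' }

Productions for S:
  S → X L: FIRST = { '*' }
  S → -: FIRST = { '-' }
  S → L ; -: FIRST = { '*', '-' }
Productions for D:
  D → *: FIRST = { '*' }
  D → ε: FIRST = { ε }
L, X have only one production, so no FIRST/FIRST conflict is possible there.

Conflict for S: S → X L and S → L ; -
  Overlap: { '*' }
Conflict for S: S → - and S → L ; -
  Overlap: { '-' }

Answer: Yes. S → X L / S → L ';' '-' on { '*' }; S → '-' / S → L ';' '-' on { '-' }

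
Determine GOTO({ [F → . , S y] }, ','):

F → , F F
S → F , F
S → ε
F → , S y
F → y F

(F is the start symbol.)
GOTO(I, ',') = CLOSURE({ [A → αX.β] : [A → α.Xβ] ∈ I, X = ',' })

Items with dot before ',', with the dot advanced:
  [F → . , S y] → [F → , . S y]
Closure of the advanced items:
  [F → , . S y] has the dot before S: add [S → . F , F], [S → .]
  [S → . F , F] has the dot before F: add [F → . , F F], [F → . , S y], [F → . y F]

GOTO = { [F → , . S y], [F → . , F F], [F → . , S y], [F → . y F], [S → . F , F], [S → .] }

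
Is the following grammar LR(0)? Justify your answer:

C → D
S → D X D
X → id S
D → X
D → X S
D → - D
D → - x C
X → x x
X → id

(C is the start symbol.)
A grammar is LR(0) if no state in the canonical LR(0) collection has:
  - both a shift item (dot before a terminal) and a complete item (shift-reduce conflict), or
  - two or more complete items (reduce-reduce conflict; the accept item [C' → C .] counts as a complete item here).

Augment with C' → C and build the canonical LR(0) collection (I0 = CLOSURE({[C' → . C]}), then GOTO on every symbol after a dot until no new states appear). It has 17 states:
  I0: { [C → . D], [C' → . C], [D → . - D], [D → . - x C], [D → . X S], [D → . X], [X → . id S], [X → . id], [X → . x x] }  — shift
  I1: { [D → - . D], [D → - . x C], [D → . - D], [D → . - x C], [D → . X S], [D → . X], [X → . id S], [X → . id], [X → . x x] }  — shift
  I2: { [C' → C .] }  — accept
  I3: { [C → D .] }  — reduce
  I4: { [D → . - D], [D → . - x C], [D → . X S], [D → . X], [D → X . S], [D → X .], [S → . D X D], [X → . id S], [X → . id], [X → . x x] }  — shift, reduce
  I5: { [D → . - D], [D → . - x C], [D → . X S], [D → . X], [S → . D X D], [X → . id S], [X → . id], [X → . x x], [X → id . S], [X → id .] }  — shift, reduce
  I6: { [X → x . x] }  — shift
  I7: { [X → x x .] }  — reduce
  I8: { [S → D . X D], [X → . id S], [X → . id], [X → . x x] }  — shift
  I9: { [X → id S .] }  — reduce
  I10: { [D → . - D], [D → . - x C], [D → . X S], [D → . X], [S → D X . D], [X → . id S], [X → . id], [X → . x x] }  — shift
  I11: { [S → D X D .] }  — reduce
  I12: { [D → X S .] }  — reduce
  I13: { [D → - D .] }  — reduce
  I14: { [C → . D], [D → - x . C], [D → . - D], [D → . - x C], [D → . X S], [D → . X], [X → . id S], [X → . id], [X → . x x], [X → x . x] }  — shift
  I15: { [D → - x C .] }  — reduce
  I16: { [X → x . x], [X → x x .] }  — shift, reduce

Conflict in state I4:
  Shift-reduce conflict between [D → X .] and [D → . - D]
So the grammar is NOT LR(0).

Answer: No. Shift-reduce conflict between [D → X .] and [D → . - D]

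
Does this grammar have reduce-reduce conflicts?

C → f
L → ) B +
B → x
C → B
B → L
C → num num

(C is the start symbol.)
No reduce-reduce conflicts

A reduce-reduce conflict occurs when an LR(0) state has two complete items [A → α .] and [B → β .] — both call for a reduction, and with no lookahead the parser cannot choose between them.

Augment with C' → C and build the canonical LR(0) collection (I0 = CLOSURE({[C' → . C]}), then GOTO on every symbol after a dot until no new states appear). It has 11 states:
  I0: { [B → . L], [B → . x], [C → . B], [C → . f], [C → . num num], [C' → . C], [L → . ) B +] }  — shift
  I1: { [B → . L], [B → . x], [L → ) . B +], [L → . ) B +] }  — shift
  I2: { [C → B .] }  — reduce
  I3: { [C' → C .] }  — accept
  I4: { [B → L .] }  — reduce
  I5: { [C → f .] }  — reduce
  I6: { [C → num . num] }  — shift
  I7: { [B → x .] }  — reduce
  I8: { [C → num num .] }  — reduce
  I9: { [L → ) B . +] }  — shift
  I10: { [L → ) B + .] }  — reduce

No state contains more than one complete item.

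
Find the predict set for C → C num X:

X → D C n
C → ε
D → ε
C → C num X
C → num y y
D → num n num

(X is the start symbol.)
PREDICT(C → C num X) = (FIRST(RHS) \ {ε}) ∪ (FOLLOW(C) if ε ∈ FIRST(RHS), i.e. RHS ⇒* ε)
FIRST(C) = { 'num', ε }
FIRST(C num X) = { 'num' }
ε ∉ FIRST(C num X), so FOLLOW(C) is not added.
PREDICT(C → C num X) = { 'num' }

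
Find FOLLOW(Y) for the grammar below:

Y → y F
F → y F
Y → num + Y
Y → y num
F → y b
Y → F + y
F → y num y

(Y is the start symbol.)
Y is the start symbol, so $ ∈ FOLLOW(Y).
In Y → num + Y: Y is at the end; this adds FOLLOW(Y) to itself — nothing new

Taking the union: FOLLOW(Y) = { $ }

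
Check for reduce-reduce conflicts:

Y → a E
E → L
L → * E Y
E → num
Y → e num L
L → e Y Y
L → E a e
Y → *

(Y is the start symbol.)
Yes — I8: [E → L .] vs [Y → e num L .]

A reduce-reduce conflict occurs when an LR(0) state has two complete items [A → α .] and [B → β .] — both call for a reduction, and with no lookahead the parser cannot choose between them.

Augment with Y' → Y and build the canonical LR(0) collection (I0 = CLOSURE({[Y' → . Y]}), then GOTO on every symbol after a dot until no new states appear). It has 21 states:
  I0: { [Y → . *], [Y → . a E], [Y → . e num L], [Y' → . Y] }  — shift
  I1: { [Y → * .] }  — reduce
  I2: { [Y' → Y .] }  — accept
  I3: { [E → . L], [E → . num], [L → . * E Y], [L → . E a e], [L → . e Y Y], [Y → a . E] }  — shift
  I4: { [Y → e . num L] }  — shift
  I5: { [E → . L], [E → . num], [L → . * E Y], [L → . E a e], [L → . e Y Y], [Y → e num . L] }  — shift
  I6: { [E → . L], [E → . num], [L → * . E Y], [L → . * E Y], [L → . E a e], [L → . e Y Y] }  — shift
  I7: { [L → E . a e] }  — shift
  I8: { [E → L .], [Y → e num L .] }  — 2 reduces
  I9: { [L → e . Y Y], [Y → . *], [Y → . a E], [Y → . e num L] }  — shift
  I10: { [E → num .] }  — reduce
  I11: { [L → e Y . Y], [Y → . *], [Y → . a E], [Y → . e num L] }  — shift
  I12: { [L → e Y Y .] }  — reduce
  I13: { [L → E a . e] }  — shift
  I14: { [L → E a e .] }  — reduce
  I15: { [L → * E . Y], [L → E . a e], [Y → . *], [Y → . a E], [Y → . e num L] }  — shift
  I16: { [E → L .] }  — reduce
  I17: { [L → * E Y .] }  — reduce
  I18: { [E → . L], [E → . num], [L → . * E Y], [L → . E a e], [L → . e Y Y], [L → E a . e], [Y → a . E] }  — shift
  I19: { [L → E . a e], [Y → a E .] }  — shift, reduce
  I20: { [L → E a e .], [L → e . Y Y], [Y → . *], [Y → . a E], [Y → . e num L] }  — shift, reduce

I8 contains complete items [E → L .], [Y → e num L .] — reduce-reduce conflict.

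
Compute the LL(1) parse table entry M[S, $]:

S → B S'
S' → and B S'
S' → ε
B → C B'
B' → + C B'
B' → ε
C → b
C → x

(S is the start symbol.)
Empty (error entry)

To find M[S, $], we find productions for S where $ is in the predict set (PREDICT(N → α) = (FIRST(α) \ {ε}) ∪ (FOLLOW(N) if α ⇒* ε)).

Relevant sets:
  FIRST(B) = { 'b', 'x' }

S → B S': PREDICT = { 'b', 'x' }

M[S, $] is empty (no production applies)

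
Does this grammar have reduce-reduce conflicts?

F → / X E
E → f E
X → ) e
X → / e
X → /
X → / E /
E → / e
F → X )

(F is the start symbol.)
Augment with F' → F and build the canonical LR(0) collection (I0 = CLOSURE({[F' → . F]}), then GOTO on every symbol after a dot until no new states appear). It has 18 states:
  I0: { [F → . / X E], [F → . X )], [F' → . F], [X → . ) e], [X → . / E /], [X → . / e], [X → . /] }  — shift
  I1: { [X → ) . e] }  — shift
  I2: { [E → . / e], [E → . f E], [F → / . X E], [X → . ) e], [X → . / E /], [X → . / e], [X → . /], [X → / . E /], [X → / . e], [X → / .] }  — shift, reduce
  I3: { [F' → F .] }  — accept
  I4: { [F → X . )] }  — shift
  I5: { [F → X ) .] }  — reduce
  I6: { [E → . / e], [E → . f E], [E → / . e], [X → / . E /], [X → / . e], [X → / .] }  — shift, reduce
  I7: { [X → / E . /] }  — shift
  I8: { [E → . / e], [E → . f E], [F → / X . E] }  — shift
  I9: { [X → / e .] }  — reduce
  I10: { [E → . / e], [E → . f E], [E → f . E] }  — shift
  I11: { [E → / . e] }  — shift
  I12: { [E → f E .] }  — reduce
  I13: { [E → / e .] }  — reduce
  I14: { [F → / X E .] }  — reduce
  I15: { [X → / E / .] }  — reduce
  I16: { [E → / e .], [X → / e .] }  — 2 reduces
  I17: { [X → ) e .] }  — reduce

I16 contains complete items [E → / e .], [X → / e .] — reduce-reduce conflict.

Answer: Yes — I16: [E → / e .] vs [X → / e .]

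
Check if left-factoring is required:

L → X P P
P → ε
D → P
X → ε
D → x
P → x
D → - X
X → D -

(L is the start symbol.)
No, left-factoring is not needed

Left-factoring is needed when two productions for the same non-terminal
share a common prefix on the right-hand side.

Productions for P:
  P → ε
  P → x
Productions for D:
  D → P
  D → x
  D → - X
Productions for X:
  X → ε
  X → D -

No common prefixes found.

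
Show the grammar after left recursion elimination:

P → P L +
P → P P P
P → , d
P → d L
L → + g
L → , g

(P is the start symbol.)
P → , d P'
P → d L P'
P' → L + P'
P' → P P P'
P' → ε
L → + g
L → , g

P is directly left-recursive. The standard transformation for
  A → A α₁ | ... | A α_m | β₁ | ... | β_n
is
  A  → β₁ A' | ... | β_n A'
  A' → α₁ A' | ... | α_m A' | ε

P → , d becomes P → , d P'
P → d L becomes P → d L P'
P → P L + becomes P' → L + P'
P → P P P becomes P' → P P P'
Add P' → ε

Productions for other non-terminals are unchanged:
  L → + g
  L → , g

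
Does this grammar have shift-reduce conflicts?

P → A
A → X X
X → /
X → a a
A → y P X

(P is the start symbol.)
No shift-reduce conflicts

A shift-reduce conflict occurs when an LR(0) state has both:
  - a complete (reduce) item [A → α .] (dot at the end), and
  - a shift item [B → β . c γ] (dot before a terminal).

Augment with P' → P and build the canonical LR(0) collection (I0 = CLOSURE({[P' → . P]}), then GOTO on every symbol after a dot until no new states appear). It has 11 states:
  I0: { [A → . X X], [A → . y P X], [P → . A], [P' → . P], [X → . /], [X → . a a] }  — shift
  I1: { [X → / .] }  — reduce
  I2: { [P → A .] }  — reduce
  I3: { [P' → P .] }  — accept
  I4: { [A → X . X], [X → . /], [X → . a a] }  — shift
  I5: { [X → a . a] }  — shift
  I6: { [A → . X X], [A → . y P X], [A → y . P X], [P → . A], [X → . /], [X → . a a] }  — shift
  I7: { [A → y P . X], [X → . /], [X → . a a] }  — shift
  I8: { [A → y P X .] }  — reduce
  I9: { [X → a a .] }  — reduce
  I10: { [A → X X .] }  — reduce

No state contains both a complete item and a shift item.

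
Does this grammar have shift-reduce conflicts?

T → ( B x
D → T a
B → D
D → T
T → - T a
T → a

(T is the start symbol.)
Yes — I9: [D → T .] vs [D → T . a]

A shift-reduce conflict occurs when an LR(0) state has both:
  - a complete (reduce) item [A → α .] (dot at the end), and
  - a shift item [B → β . c γ] (dot before a terminal).

Augment with T' → T and build the canonical LR(0) collection (I0 = CLOSURE({[T' → . T]}), then GOTO on every symbol after a dot until no new states appear). It has 12 states:
  I0: { [T → . ( B x], [T → . - T a], [T → . a], [T' → . T] }  — shift
  I1: { [B → . D], [D → . T a], [D → . T], [T → ( . B x], [T → . ( B x], [T → . - T a], [T → . a] }  — shift
  I2: { [T → - . T a], [T → . ( B x], [T → . - T a], [T → . a] }  — shift
  I3: { [T' → T .] }  — accept
  I4: { [T → a .] }  — reduce
  I5: { [T → - T . a] }  — shift
  I6: { [T → - T a .] }  — reduce
  I7: { [T → ( B . x] }  — shift
  I8: { [B → D .] }  — reduce
  I9: { [D → T . a], [D → T .] }  — shift, reduce
  I10: { [D → T a .] }  — reduce
  I11: { [T → ( B x .] }  — reduce

I9 contains reduce item [D → T .] and shift item [D → T . a] — shift-reduce conflict.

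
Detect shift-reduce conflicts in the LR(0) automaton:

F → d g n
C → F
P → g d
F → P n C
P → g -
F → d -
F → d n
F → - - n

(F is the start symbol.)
No shift-reduce conflicts

Augment with F' → F and build the canonical LR(0) collection (I0 = CLOSURE({[F' → . F]}), then GOTO on every symbol after a dot until no new states appear). It has 17 states:
  I0: { [F → . - - n], [F → . P n C], [F → . d -], [F → . d g n], [F → . d n], [F' → . F], [P → . g -], [P → . g d] }  — shift
  I1: { [F → - . - n] }  — shift
  I2: { [F' → F .] }  — accept
  I3: { [F → P . n C] }  — shift
  I4: { [F → d . -], [F → d . g n], [F → d . n] }  — shift
  I5: { [P → g . -], [P → g . d] }  — shift
  I6: { [P → g - .] }  — reduce
  I7: { [P → g d .] }  — reduce
  I8: { [F → d - .] }  — reduce
  I9: { [F → d g . n] }  — shift
  I10: { [F → d n .] }  — reduce
  I11: { [F → d g n .] }  — reduce
  I12: { [C → . F], [F → . - - n], [F → . P n C], [F → . d -], [F → . d g n], [F → . d n], [F → P n . C], [P → . g -], [P → . g d] }  — shift
  I13: { [F → P n C .] }  — reduce
  I14: { [C → F .] }  — reduce
  I15: { [F → - - . n] }  — shift
  I16: { [F → - - n .] }  — reduce

No state contains both a complete item and a shift item.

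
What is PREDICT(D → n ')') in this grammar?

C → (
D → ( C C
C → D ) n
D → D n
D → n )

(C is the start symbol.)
PREDICT(D → n ')') = (FIRST(RHS) \ {ε}) ∪ (FOLLOW(D) if ε ∈ FIRST(RHS), i.e. RHS ⇒* ε)
FIRST(n ')') = { 'n' }
ε ∉ FIRST(n ')'), so FOLLOW(D) is not added.
PREDICT(D → n ')') = { 'n' }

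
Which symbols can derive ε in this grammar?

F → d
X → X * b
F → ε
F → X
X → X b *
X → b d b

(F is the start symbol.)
ε-productions: F → ε
So F is immediately nullable.
No further non-terminal can be added: every production for the remaining non-terminals contains a terminal or a non-nullable non-terminal.
Nullable = { 'F' }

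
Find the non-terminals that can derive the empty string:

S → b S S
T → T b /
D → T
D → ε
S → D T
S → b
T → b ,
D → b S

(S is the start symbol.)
{ 'D' }

A non-terminal is nullable if it can derive ε (the empty string): either it has an ε-production, or it has a production whose right-hand side consists entirely of nullable non-terminals.

ε-productions: D → ε
So D is immediately nullable.
No further non-terminal can be added: every production for the remaining non-terminals contains a terminal or a non-nullable non-terminal.
Nullable = { 'D' }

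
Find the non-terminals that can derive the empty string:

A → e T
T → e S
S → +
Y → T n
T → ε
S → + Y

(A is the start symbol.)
ε-productions: T → ε
So T is immediately nullable.
No further non-terminal can be added: every production for the remaining non-terminals contains a terminal or a non-nullable non-terminal.
Nullable = { 'T' }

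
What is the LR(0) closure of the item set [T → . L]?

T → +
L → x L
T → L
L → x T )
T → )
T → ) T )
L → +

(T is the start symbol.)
{ [L → . +], [L → . x L], [L → . x T )], [T → . L] }

Start with: [T → . L]
  [T → . L] has the dot before L: add [L → . x L], [L → . x T )], [L → . +]
No further items can be added.

CLOSURE = { [L → . +], [L → . x L], [L → . x T )], [T → . L] }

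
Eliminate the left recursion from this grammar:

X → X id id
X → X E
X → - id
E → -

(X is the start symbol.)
X is directly left-recursive. The standard transformation for
  A → A α₁ | ... | A α_m | β₁ | ... | β_n
is
  A  → β₁ A' | ... | β_n A'
  A' → α₁ A' | ... | α_m A' | ε

X → - id becomes X → - id X'
X → X id id becomes X' → id id X'
X → X E becomes X' → E X'
Add X' → ε

Productions for other non-terminals are unchanged:
  E → -

Resulting grammar:
X → - id X'
X' → id id X'
X' → E X'
X' → ε
E → -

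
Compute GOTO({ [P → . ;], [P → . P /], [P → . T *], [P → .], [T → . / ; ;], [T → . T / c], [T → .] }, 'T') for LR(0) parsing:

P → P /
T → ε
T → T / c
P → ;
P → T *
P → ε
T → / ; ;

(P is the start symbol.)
{ [P → T . *], [T → T . / c] }

GOTO(I, 'T') = CLOSURE({ [A → αX.β] : [A → α.Xβ] ∈ I, X = 'T' })

Items with dot before 'T', with the dot advanced:
  [P → . T *] → [P → T . *]
  [T → . T / c] → [T → T . / c]
Closure adds nothing (no advanced item has the dot before a non-terminal).

GOTO = { [P → T . *], [T → T . / c] }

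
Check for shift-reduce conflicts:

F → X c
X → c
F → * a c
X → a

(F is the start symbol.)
Augment with F' → F and build the canonical LR(0) collection (I0 = CLOSURE({[F' → . F]}), then GOTO on every symbol after a dot until no new states appear). It has 9 states:
  I0: { [F → . * a c], [F → . X c], [F' → . F], [X → . a], [X → . c] }  — shift
  I1: { [F → * . a c] }  — shift
  I2: { [F' → F .] }  — accept
  I3: { [F → X . c] }  — shift
  I4: { [X → a .] }  — reduce
  I5: { [X → c .] }  — reduce
  I6: { [F → X c .] }  — reduce
  I7: { [F → * a . c] }  — shift
  I8: { [F → * a c .] }  — reduce

No state contains both a complete item and a shift item.

Answer: No shift-reduce conflicts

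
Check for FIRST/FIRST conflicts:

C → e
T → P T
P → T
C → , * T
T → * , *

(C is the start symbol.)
A FIRST/FIRST conflict occurs when two productions N → α and N → β for the same non-terminal have FIRST(α) ∩ FIRST(β) ≠ ∅ (with ε ∈ FIRST of a nullable right-hand side, so two nullable alternatives also conflict).

FIRST sets of the non-terminals at (or reachable through a nullable prefix from) the front of some alternative:
  FIRST(P) = { '*' }

Productions for C:
  C → e: FIRST = { 'e' }
  C → , * T: FIRST = { ',' }
Productions for T:
  T → P T: FIRST = { '*' }
  T → * , *: FIRST = { '*' }
P has only one production, so no FIRST/FIRST conflict is possible there.

Conflict for T: T → P T and T → * , *
  Overlap: { '*' }

Answer: Yes. T → P T / T → '*' ',' '*' on { '*' }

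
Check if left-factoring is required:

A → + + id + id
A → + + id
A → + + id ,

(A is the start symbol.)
Left-factoring is needed when two productions for the same non-terminal
share a common prefix on the right-hand side.

Productions for A:
  A → + + id + id
  A → + + id
  A → + + id ,

Found common prefix '+ + id' in productions for A

Answer: Yes, A has productions with common prefix '+ + id'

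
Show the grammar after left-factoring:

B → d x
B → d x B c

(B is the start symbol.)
Left-factoring transforms A → αβ₁ | αβ₂ into A → αA' and A' → β₁ | β₂
(α is the longest common prefix among the alternatives). Repeat until
no nonterminal has two alternatives with a common prefix.

Round 1: B has alternatives sharing prefix 'd x'. Introduce B': B → d x B'
  Add: B' → ε
  Add: B' → B c

No remaining common prefixes — done.

Resulting grammar:
B → d x B'
B' → ε
B' → B c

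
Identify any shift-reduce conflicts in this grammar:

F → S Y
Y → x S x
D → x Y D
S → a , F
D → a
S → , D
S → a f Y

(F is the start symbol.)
No shift-reduce conflicts

Augment with F' → F and build the canonical LR(0) collection (I0 = CLOSURE({[F' → . F]}), then GOTO on every symbol after a dot until no new states appear). It has 18 states:
  I0: { [F → . S Y], [F' → . F], [S → . , D], [S → . a , F], [S → . a f Y] }  — shift
  I1: { [D → . a], [D → . x Y D], [S → , . D] }  — shift
  I2: { [F' → F .] }  — accept
  I3: { [F → S . Y], [Y → . x S x] }  — shift
  I4: { [S → a . , F], [S → a . f Y] }  — shift
  I5: { [F → . S Y], [S → . , D], [S → . a , F], [S → . a f Y], [S → a , . F] }  — shift
  I6: { [S → a f . Y], [Y → . x S x] }  — shift
  I7: { [S → a f Y .] }  — reduce
  I8: { [S → . , D], [S → . a , F], [S → . a f Y], [Y → x . S x] }  — shift
  I9: { [Y → x S . x] }  — shift
  I10: { [Y → x S x .] }  — reduce
  I11: { [S → a , F .] }  — reduce
  I12: { [F → S Y .] }  — reduce
  I13: { [S → , D .] }  — reduce
  I14: { [D → a .] }  — reduce
  I15: { [D → x . Y D], [Y → . x S x] }  — shift
  I16: { [D → . a], [D → . x Y D], [D → x Y . D] }  — shift
  I17: { [D → x Y D .] }  — reduce

No state contains both a complete item and a shift item.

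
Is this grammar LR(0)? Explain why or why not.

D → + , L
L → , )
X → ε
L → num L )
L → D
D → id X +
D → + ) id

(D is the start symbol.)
Yes, the grammar is LR(0)

A grammar is LR(0) if no state in the canonical LR(0) collection has:
  - both a shift item (dot before a terminal) and a complete item (shift-reduce conflict), or
  - two or more complete items (reduce-reduce conflict; the accept item [D' → D .] counts as a complete item here).

Augment with D' → D and build the canonical LR(0) collection (I0 = CLOSURE({[D' → . D]}), then GOTO on every symbol after a dot until no new states appear). It has 16 states:
  I0: { [D → . + ) id], [D → . + , L], [D → . id X +], [D' → . D] }  — shift
  I1: { [D → + . ) id], [D → + . , L] }  — shift
  I2: { [D' → D .] }  — accept
  I3: { [D → id . X +], [X → .] }  — reduce
  I4: { [D → id X . +] }  — shift
  I5: { [D → id X + .] }  — reduce
  I6: { [D → + ) . id] }  — shift
  I7: { [D → + , . L], [D → . + ) id], [D → . + , L], [D → . id X +], [L → . , )], [L → . D], [L → . num L )] }  — shift
  I8: { [L → , . )] }  — shift
  I9: { [L → D .] }  — reduce
  I10: { [D → + , L .] }  — reduce
  I11: { [D → . + ) id], [D → . + , L], [D → . id X +], [L → . , )], [L → . D], [L → . num L )], [L → num . L )] }  — shift
  I12: { [L → num L . )] }  — shift
  I13: { [L → num L ) .] }  — reduce
  I14: { [L → , ) .] }  — reduce
  I15: { [D → + ) id .] }  — reduce

Every state is either a pure shift/goto state or contains exactly one complete item and nothing to shift — no conflicts. The grammar is LR(0).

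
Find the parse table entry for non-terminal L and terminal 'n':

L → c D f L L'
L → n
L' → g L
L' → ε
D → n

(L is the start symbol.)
To find M[L, 'n'], we find productions for L where 'n' is in the predict set (PREDICT(N → α) = (FIRST(α) \ {ε}) ∪ (FOLLOW(N) if α ⇒* ε)).

L → c D f L L': PREDICT = { 'c' }
L → n: PREDICT = { 'n' }
  'n' is in predict set, so this production goes in M[L, 'n']

M[L, 'n'] = L → n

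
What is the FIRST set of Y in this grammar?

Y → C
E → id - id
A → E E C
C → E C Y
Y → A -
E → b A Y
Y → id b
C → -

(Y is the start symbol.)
To compute FIRST(Y), examine every production with Y on the left-hand side, reading each right-hand side left to right until a non-nullable symbol is reached.

FIRST sets of the other non-terminals involved (by the same procedure, iterated to a fixed point):
  FIRST(C) = { '-', 'b', 'id' }
  FIRST(A) = { 'b', 'id' }

From Y → C:
  - C is a non-terminal: add FIRST(C) \ {ε} = { '-', 'b', 'id' }
    C is not nullable, so stop
From Y → A -:
  - A is a non-terminal: add FIRST(A) \ {ε} = { 'b', 'id' }
    A is not nullable, so stop
From Y → id b:
  - id is a terminal: add 'id' and stop

Collecting: FIRST(Y) = { '-', 'b', 'id' }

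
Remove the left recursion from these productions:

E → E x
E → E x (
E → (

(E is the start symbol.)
E is directly left-recursive. The standard transformation for
  A → A α₁ | ... | A α_m | β₁ | ... | β_n
is
  A  → β₁ A' | ... | β_n A'
  A' → α₁ A' | ... | α_m A' | ε

E → ( becomes E → ( E'
E → E x becomes E' → x E'
E → E x ( becomes E' → x ( E'
Add E' → ε

Resulting grammar:
E → ( E'
E' → x E'
E' → x ( E'
E' → ε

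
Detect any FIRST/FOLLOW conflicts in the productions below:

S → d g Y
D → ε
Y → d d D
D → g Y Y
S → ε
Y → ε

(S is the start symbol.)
Yes. Y → d d D with FOLLOW(Y) on { 'd' }

A FIRST/FOLLOW conflict occurs when a non-terminal N has a nullable alternative N → β (β ⇒* ε) and another alternative N → α with FIRST(α) ∩ FOLLOW(N) ≠ ∅: on such a lookahead the parser cannot decide between expanding α and letting N vanish via β.

Nullable non-terminals: D, S, Y.

D: nullable alternative(s) D → ε; FOLLOW(D) = { $, 'd' }
  D → ε: FIRST \ {ε} = { } — this is the only nullable alternative, skip
  D → g Y Y: FIRST \ {ε} = { 'g' } — disjoint from FOLLOW(D)

S: nullable alternative(s) S → ε; FOLLOW(S) = { $ }
  S → d g Y: FIRST \ {ε} = { 'd' } — disjoint from FOLLOW(S)
  S → ε: FIRST \ {ε} = { } — this is the only nullable alternative, skip

Y: nullable alternative(s) Y → ε; FOLLOW(Y) = { $, 'd' }
  Y → d d D: FIRST \ {ε} = { 'd' } — overlaps FOLLOW(Y) on { 'd' }: CONFLICT
  Y → ε: FIRST \ {ε} = { } — this is the only nullable alternative, skip

So the grammar has 1 FIRST/FOLLOW conflict (marked CONFLICT above).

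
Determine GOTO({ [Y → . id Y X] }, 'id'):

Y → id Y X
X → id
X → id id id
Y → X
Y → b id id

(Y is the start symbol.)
{ [X → . id id id], [X → . id], [Y → . X], [Y → . b id id], [Y → . id Y X], [Y → id . Y X] }

GOTO(I, 'id') = CLOSURE({ [A → αX.β] : [A → α.Xβ] ∈ I, X = 'id' })

Items with dot before 'id', with the dot advanced:
  [Y → . id Y X] → [Y → id . Y X]
Closure of the advanced items:
  [Y → id . Y X] has the dot before Y: add [Y → . id Y X], [Y → . X], [Y → . b id id]
  [Y → . X] has the dot before X: add [X → . id], [X → . id id id]

GOTO = { [X → . id id id], [X → . id], [Y → . X], [Y → . b id id], [Y → . id Y X], [Y → id . Y X] }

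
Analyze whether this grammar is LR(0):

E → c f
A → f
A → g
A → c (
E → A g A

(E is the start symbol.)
Yes, the grammar is LR(0)

Augment with E' → E and build the canonical LR(0) collection (I0 = CLOSURE({[E' → . E]}), then GOTO on every symbol after a dot until no new states appear). It has 11 states:
  I0: { [A → . c (], [A → . f], [A → . g], [E → . A g A], [E → . c f], [E' → . E] }  — shift
  I1: { [E → A . g A] }  — shift
  I2: { [E' → E .] }  — accept
  I3: { [A → c . (], [E → c . f] }  — shift
  I4: { [A → f .] }  — reduce
  I5: { [A → g .] }  — reduce
  I6: { [A → c ( .] }  — reduce
  I7: { [E → c f .] }  — reduce
  I8: { [A → . c (], [A → . f], [A → . g], [E → A g . A] }  — shift
  I9: { [E → A g A .] }  — reduce
  I10: { [A → c . (] }  — shift

Every state is either a pure shift/goto state or contains exactly one complete item and nothing to shift — no conflicts. The grammar is LR(0).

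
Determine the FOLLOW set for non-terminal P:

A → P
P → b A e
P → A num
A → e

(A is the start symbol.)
{ $, 'e', 'num' }

To compute FOLLOW(P), find every occurrence of P on a right-hand side N → α P β: add FIRST(β) \ {ε}, and if β is empty or nullable also add FOLLOW(N). Iterate to a fixed point.

In A → P: P is at the end, add FOLLOW(A)

The FOLLOW sets referred to above (computed the same way, to a fixed point):
  FOLLOW(A) = { $, 'e', 'num' }

Taking the union: FOLLOW(P) = { $, 'e', 'num' }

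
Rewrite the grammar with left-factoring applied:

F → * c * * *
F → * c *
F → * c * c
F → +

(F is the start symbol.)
F → * c * F'
F' → * *
F' → ε
F' → c
F → +

Left-factoring transforms A → αβ₁ | αβ₂ into A → αA' and A' → β₁ | β₂
(α is the longest common prefix among the alternatives). Repeat until
no nonterminal has two alternatives with a common prefix.

Round 1: F has alternatives sharing prefix '* c *'. Introduce F': F → * c * F'
  Add: F' → * *
  Add: F' → ε
  Add: F' → c

No remaining common prefixes — done.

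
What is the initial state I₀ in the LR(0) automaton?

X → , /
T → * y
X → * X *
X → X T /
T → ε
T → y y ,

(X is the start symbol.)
{ [X → . * X *], [X → . , /], [X → . X T /], [X' → . X] }

First, augment the grammar with X' → X
I₀ = CLOSURE({ [X' → . X] }):
  [X' → . X] has the dot before X: add [X → . , /], [X → . * X *], [X → . X T /]
No further items can be added.

I₀ = { [X → . * X *], [X → . , /], [X → . X T /], [X' → . X] }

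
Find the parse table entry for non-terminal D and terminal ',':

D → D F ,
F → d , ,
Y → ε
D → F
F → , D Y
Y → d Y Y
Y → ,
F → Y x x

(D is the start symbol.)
To find M[D, ','], we find productions for D where ',' is in the predict set (PREDICT(N → α) = (FIRST(α) \ {ε}) ∪ (FOLLOW(N) if α ⇒* ε)).

Relevant sets:
  FIRST(D) = { ',', 'd', 'x' }
  FIRST(F) = { ',', 'd', 'x' }

D → D F ,: PREDICT = { ',', 'd', 'x' }
  ',' is in predict set, so this production goes in M[D, ',']
D → F: PREDICT = { ',', 'd', 'x' }
  ',' is in predict set, so this production goes in M[D, ',']

M[D, ','] = D → D F ,, D → F  (a multiply-defined cell — the grammar is not LL(1))

Answer: D → D F ,, D → F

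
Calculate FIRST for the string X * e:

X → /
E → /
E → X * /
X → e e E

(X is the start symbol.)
FIRST sets of the non-terminals involved (from the grammar, by fixed-point iteration):
  FIRST(X) = { '/', 'e' }

To compute FIRST(X * e), process the symbols left to right:
Symbol X is a non-terminal. Add FIRST(X) \ {ε} = { '/', 'e' }
X is not nullable (ε ∉ FIRST(X)), so stop here.
FIRST(X * e) = { '/', 'e' }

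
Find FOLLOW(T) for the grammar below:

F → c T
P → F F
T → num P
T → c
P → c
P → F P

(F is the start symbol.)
In F → c T: T is at the end, add FOLLOW(F)

The FOLLOW sets referred to above (computed the same way, to a fixed point):
  FOLLOW(F) = { $, 'c' }

Taking the union: FOLLOW(T) = { $, 'c' }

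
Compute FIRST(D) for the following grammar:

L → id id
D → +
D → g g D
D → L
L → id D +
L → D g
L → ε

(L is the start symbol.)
FIRST sets of the other non-terminals involved (by the same procedure, iterated to a fixed point):
  FIRST(L) = { '+', 'g', 'id', ε }

From D → +:
  - '+' is a terminal: add '+' and stop
From D → g g D:
  - g is a terminal: add 'g' and stop
From D → L:
  - L is a non-terminal: add FIRST(L) \ {ε} = { '+', 'g', 'id' }
    L is nullable and nothing follows, so the whole right-hand side can vanish: ε ∈ FIRST(D)

Collecting: FIRST(D) = { '+', 'g', 'id', ε }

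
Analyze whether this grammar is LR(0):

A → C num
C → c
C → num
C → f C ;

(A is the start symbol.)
A grammar is LR(0) if no state in the canonical LR(0) collection has:
  - both a shift item (dot before a terminal) and a complete item (shift-reduce conflict), or
  - two or more complete items (reduce-reduce conflict; the accept item [A' → A .] counts as a complete item here).

Augment with A' → A and build the canonical LR(0) collection (I0 = CLOSURE({[A' → . A]}), then GOTO on every symbol after a dot until no new states appear). It has 9 states:
  I0: { [A → . C num], [A' → . A], [C → . c], [C → . f C ;], [C → . num] }  — shift
  I1: { [A' → A .] }  — accept
  I2: { [A → C . num] }  — shift
  I3: { [C → c .] }  — reduce
  I4: { [C → . c], [C → . f C ;], [C → . num], [C → f . C ;] }  — shift
  I5: { [C → num .] }  — reduce
  I6: { [C → f C . ;] }  — shift
  I7: { [C → f C ; .] }  — reduce
  I8: { [A → C num .] }  — reduce

Every state is either a pure shift/goto state or contains exactly one complete item and nothing to shift — no conflicts. The grammar is LR(0).

Answer: Yes, the grammar is LR(0)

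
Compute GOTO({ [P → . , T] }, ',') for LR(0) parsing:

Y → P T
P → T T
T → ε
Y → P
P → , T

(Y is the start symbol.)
GOTO(I, ',') = CLOSURE({ [A → αX.β] : [A → α.Xβ] ∈ I, X = ',' })

Items with dot before ',', with the dot advanced:
  [P → . , T] → [P → , . T]
Closure of the advanced items:
  [P → , . T] has the dot before T: add [T → .]

GOTO = { [P → , . T], [T → .] }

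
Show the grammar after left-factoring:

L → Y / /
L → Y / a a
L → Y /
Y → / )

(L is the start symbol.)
L → Y / L'
L' → /
L' → a a
L' → ε
Y → / )

Left-factoring transforms A → αβ₁ | αβ₂ into A → αA' and A' → β₁ | β₂
(α is the longest common prefix among the alternatives). Repeat until
no nonterminal has two alternatives with a common prefix.

Round 1: L has alternatives sharing prefix 'Y /'. Introduce L': L → Y / L'
  Add: L' → /
  Add: L' → a a
  Add: L' → ε

No remaining common prefixes — done.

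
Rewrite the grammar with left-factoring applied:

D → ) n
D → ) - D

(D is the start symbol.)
D → ) D'
D' → n
D' → - D

Left-factoring transforms A → αβ₁ | αβ₂ into A → αA' and A' → β₁ | β₂
(α is the longest common prefix among the alternatives). Repeat until
no nonterminal has two alternatives with a common prefix.

Round 1: D has alternatives sharing prefix ')'. Introduce D': D → ) D'
  Add: D' → n
  Add: D' → - D

No remaining common prefixes — done.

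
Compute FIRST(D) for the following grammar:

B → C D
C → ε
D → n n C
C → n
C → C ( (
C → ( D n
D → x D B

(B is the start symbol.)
To compute FIRST(D), examine every production with D on the left-hand side, reading each right-hand side left to right until a non-nullable symbol is reached.

From D → n n C:
  - n is a terminal: add 'n' and stop
From D → x D B:
  - x is a terminal: add 'x' and stop

Collecting: FIRST(D) = { 'n', 'x' }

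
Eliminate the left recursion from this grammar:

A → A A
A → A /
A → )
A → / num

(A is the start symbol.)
A → ) A'
A → / num A'
A' → A A'
A' → / A'
A' → ε

A is directly left-recursive. The standard transformation for
  A → A α₁ | ... | A α_m | β₁ | ... | β_n
is
  A  → β₁ A' | ... | β_n A'
  A' → α₁ A' | ... | α_m A' | ε

A → ) becomes A → ) A'
A → / num becomes A → / num A'
A → A A becomes A' → A A'
A → A / becomes A' → / A'
Add A' → ε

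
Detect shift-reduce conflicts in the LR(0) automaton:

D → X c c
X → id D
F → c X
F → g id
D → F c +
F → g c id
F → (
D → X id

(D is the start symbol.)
No shift-reduce conflicts

A shift-reduce conflict occurs when an LR(0) state has both:
  - a complete (reduce) item [A → α .] (dot at the end), and
  - a shift item [B → β . c γ] (dot before a terminal).

Augment with D' → D and build the canonical LR(0) collection (I0 = CLOSURE({[D' → . D]}), then GOTO on every symbol after a dot until no new states appear). It has 18 states:
  I0: { [D → . F c +], [D → . X c c], [D → . X id], [D' → . D], [F → . (], [F → . c X], [F → . g c id], [F → . g id], [X → . id D] }  — shift
  I1: { [F → ( .] }  — reduce
  I2: { [D' → D .] }  — accept
  I3: { [D → F . c +] }  — shift
  I4: { [D → X . c c], [D → X . id] }  — shift
  I5: { [F → c . X], [X → . id D] }  — shift
  I6: { [F → g . c id], [F → g . id] }  — shift
  I7: { [D → . F c +], [D → . X c c], [D → . X id], [F → . (], [F → . c X], [F → . g c id], [F → . g id], [X → . id D], [X → id . D] }  — shift
  I8: { [X → id D .] }  — reduce
  I9: { [F → g c . id] }  — shift
  I10: { [F → g id .] }  — reduce
  I11: { [F → g c id .] }  — reduce
  I12: { [F → c X .] }  — reduce
  I13: { [D → X c . c] }  — shift
  I14: { [D → X id .] }  — reduce
  I15: { [D → X c c .] }  — reduce
  I16: { [D → F c . +] }  — shift
  I17: { [D → F c + .] }  — reduce

No state contains both a complete item and a shift item.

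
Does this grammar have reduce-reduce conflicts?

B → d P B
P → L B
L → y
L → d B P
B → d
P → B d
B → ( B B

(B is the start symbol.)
A reduce-reduce conflict occurs when an LR(0) state has two complete items [A → α .] and [B → β .] — both call for a reduction, and with no lookahead the parser cannot choose between them.

Augment with B' → B and build the canonical LR(0) collection (I0 = CLOSURE({[B' → . B]}), then GOTO on every symbol after a dot until no new states appear). It has 17 states:
  I0: { [B → . ( B B], [B → . d P B], [B → . d], [B' → . B] }  — shift
  I1: { [B → ( . B B], [B → . ( B B], [B → . d P B], [B → . d] }  — shift
  I2: { [B' → B .] }  — accept
  I3: { [B → . ( B B], [B → . d P B], [B → . d], [B → d . P B], [B → d .], [L → . d B P], [L → . y], [P → . B d], [P → . L B] }  — shift, reduce
  I4: { [P → B . d] }  — shift
  I5: { [B → . ( B B], [B → . d P B], [B → . d], [P → L . B] }  — shift
  I6: { [B → . ( B B], [B → . d P B], [B → . d], [B → d P . B] }  — shift
  I7: { [B → . ( B B], [B → . d P B], [B → . d], [B → d . P B], [B → d .], [L → . d B P], [L → . y], [L → d . B P], [P → . B d], [P → . L B] }  — shift, reduce
  I8: { [L → y .] }  — reduce
  I9: { [B → . ( B B], [B → . d P B], [B → . d], [L → . d B P], [L → . y], [L → d B . P], [P → . B d], [P → . L B], [P → B . d] }  — shift
  I10: { [L → d B P .] }  — reduce
  I11: { [B → . ( B B], [B → . d P B], [B → . d], [B → d . P B], [B → d .], [L → . d B P], [L → . y], [L → d . B P], [P → . B d], [P → . L B], [P → B d .] }  — shift, 2 reduces
  I12: { [B → d P B .] }  — reduce
  I13: { [P → L B .] }  — reduce
  I14: { [P → B d .] }  — reduce
  I15: { [B → ( B . B], [B → . ( B B], [B → . d P B], [B → . d] }  — shift
  I16: { [B → ( B B .] }  — reduce

I11 contains complete items [B → d .], [P → B d .] — reduce-reduce conflict.

Answer: Yes — I11: [B → d .] vs [P → B d .]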